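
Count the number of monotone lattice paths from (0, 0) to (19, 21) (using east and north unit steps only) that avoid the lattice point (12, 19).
Number of paths = 126202069500

Total paths from (0, 0) to (19, 21): C(40, 19) = 131282408400. Paths through (12, 19): (paths (0, 0) → (12, 19)) × (paths (12, 19) → (19, 21)) = C(31, 12) · C(9, 7) = 141120525 · 36 = 5080338900. Avoidance count = 131282408400 − 5080338900 = 126202069500.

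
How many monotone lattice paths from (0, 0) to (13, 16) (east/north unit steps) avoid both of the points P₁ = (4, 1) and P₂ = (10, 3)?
Number of paths = 61244635

Inclusion–exclusion. Total paths: C(29, 13) = 67863915. Through P₁: C(5, 4)·C(24, 9) = 6537520. Through P₂: C(13, 10)·C(16, 3) = 160160. Since P₁ is strictly southwest of P₂, a monotone path through both must visit P₁ then P₂; paths through both = C(5, 4)·C(8, 6)·C(16, 3) = 78400. Avoid both = 67863915 − 6537520 − 160160 + 78400 = 61244635.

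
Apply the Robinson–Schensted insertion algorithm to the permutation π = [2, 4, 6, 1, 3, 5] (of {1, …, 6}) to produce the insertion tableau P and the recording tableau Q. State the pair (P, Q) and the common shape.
P = [1, 3, 5] / [2, 4, 6];  Q = [1, 2, 3] / [4, 5, 6];  common shape = (3, 3)

Row-insert the values π_1, π_2, … into P one at a time, bumping the leftmost entry strictly greater than the inserted value down to the next row. The recording tableau Q records, in position (i, j), the step at which that cell was added to P.
  Insert 2 (step 1): P = [2];  Q = [1]
  Insert 4 (step 2): P = [2, 4];  Q = [1, 2]
  Insert 6 (step 3): P = [2, 4, 6];  Q = [1, 2, 3]
  Insert 1 (step 4): P = [1, 4, 6] / [2];  Q = [1, 2, 3] / [4]
  Insert 3 (step 5): P = [1, 3, 6] / [2, 4];  Q = [1, 2, 3] / [4, 5]
  Insert 5 (step 6): P = [1, 3, 5] / [2, 4, 6];  Q = [1, 2, 3] / [4, 5, 6]
Final shape: (3, 3).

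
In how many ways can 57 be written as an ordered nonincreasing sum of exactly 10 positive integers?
p(57, 10 parts) = 43214

Partitions of n into exactly k parts are in bijection with partitions of n − k into at most k parts (subtract 1 from each part). So p(57, exactly 10) = p(47, parts ≤ 10). Computing via the recurrence p(m, j) = p(m, j−1) + p(m−j, j) gives 43214.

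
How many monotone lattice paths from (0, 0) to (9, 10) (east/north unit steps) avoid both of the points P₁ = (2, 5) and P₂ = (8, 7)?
Number of paths = 52358

Inclusion–exclusion. Total paths: C(19, 9) = 92378. Through P₁: C(7, 2)·C(12, 7) = 16632. Through P₂: C(15, 8)·C(4, 1) = 25740. Since P₁ is strictly southwest of P₂, a monotone path through both must visit P₁ then P₂; paths through both = C(7, 2)·C(8, 6)·C(4, 1) = 2352. Avoid both = 92378 − 16632 − 25740 + 2352 = 52358.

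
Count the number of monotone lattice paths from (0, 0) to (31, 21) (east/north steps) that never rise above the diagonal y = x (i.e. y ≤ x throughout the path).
Number of paths = 65997186039785

By the reflection principle (André's argument), the number of monotone paths to (31, 21) with n ≤ m that never go above y = x is C(52, 31) − C(52, 32) = 191991813933920 − 125994627894135 = 65997186039785.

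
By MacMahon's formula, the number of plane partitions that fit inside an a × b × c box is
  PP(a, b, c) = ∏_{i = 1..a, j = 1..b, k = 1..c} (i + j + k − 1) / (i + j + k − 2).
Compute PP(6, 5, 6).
PP(6, 5, 6) = 55197331332

Evaluate the triple product over i = 1..6, j = 1..5, k = 1..6. The factors are (2/1) · (3/2) · (4/3) · (5/4) · (6/5) · (7/6) · (3/2) · (4/3) · … (180 factors total). The numerators and denominators telescope so the product is an integer; carrying out the multiplication exactly gives PP(6, 5, 6) = 55197331332.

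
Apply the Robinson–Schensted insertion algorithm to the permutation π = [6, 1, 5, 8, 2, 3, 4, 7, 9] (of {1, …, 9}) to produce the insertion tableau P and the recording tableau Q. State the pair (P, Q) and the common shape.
P = [1, 2, 3, 4, 7, 9] / [5, 8] / [6];  Q = [1, 3, 4, 7, 8, 9] / [2, 6] / [5];  common shape = (6, 2, 1)

Row-insert the values π_1, π_2, … into P one at a time, bumping the leftmost entry strictly greater than the inserted value down to the next row. The recording tableau Q records, in position (i, j), the step at which that cell was added to P.
  Insert 6 (step 1): P = [6];  Q = [1]
  Insert 1 (step 2): P = [1] / [6];  Q = [1] / [2]
  Insert 5 (step 3): P = [1, 5] / [6];  Q = [1, 3] / [2]
  Insert 8 (step 4): P = [1, 5, 8] / [6];  Q = [1, 3, 4] / [2]
  Insert 2 (step 5): P = [1, 2, 8] / [5] / [6];  Q = [1, 3, 4] / [2] / [5]
  Insert 3 (step 6): P = [1, 2, 3] / [5, 8] / [6];  Q = [1, 3, 4] / [2, 6] / [5]
  Insert 4 (step 7): P = [1, 2, 3, 4] / [5, 8] / [6];  Q = [1, 3, 4, 7] / [2, 6] / [5]
  Insert 7 (step 8): P = [1, 2, 3, 4, 7] / [5, 8] / [6];  Q = [1, 3, 4, 7, 8] / [2, 6] / [5]
  Insert 9 (step 9): P = [1, 2, 3, 4, 7, 9] / [5, 8] / [6];  Q = [1, 3, 4, 7, 8, 9] / [2, 6] / [5]
Final shape: (6, 2, 1).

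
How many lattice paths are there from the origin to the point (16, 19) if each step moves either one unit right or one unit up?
Number of paths = 4059928950

A monotone lattice path from (0, 0) to (16, 19) consists of 16 east steps and 19 north steps in some order, so it is determined by which 16 of the 35 steps are east. The count is C(35, 16) = 4059928950.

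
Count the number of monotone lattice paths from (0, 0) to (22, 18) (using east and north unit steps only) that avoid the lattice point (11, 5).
Number of paths = 102477104808

Total paths from (0, 0) to (22, 18): C(40, 22) = 113380261800. Paths through (11, 5): (paths (0, 0) → (11, 5)) × (paths (11, 5) → (22, 18)) = C(16, 11) · C(24, 11) = 4368 · 2496144 = 10903156992. Avoidance count = 113380261800 − 10903156992 = 102477104808.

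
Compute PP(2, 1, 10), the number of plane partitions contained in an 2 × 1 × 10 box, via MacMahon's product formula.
PP(2, 1, 10) = 66

Evaluate the triple product over i = 1..2, j = 1..1, k = 1..10. The factors are (2/1) · (3/2) · (4/3) · (5/4) · (6/5) · (7/6) · (8/7) · (9/8) · … (20 factors total). The numerators and denominators telescope so the product is an integer; carrying out the multiplication exactly gives PP(2, 1, 10) = 66.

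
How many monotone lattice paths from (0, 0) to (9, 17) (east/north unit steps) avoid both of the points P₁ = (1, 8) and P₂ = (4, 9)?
Number of paths = 2031887

Inclusion–exclusion. Total paths: C(26, 9) = 3124550. Through P₁: C(9, 1)·C(17, 8) = 218790. Through P₂: C(13, 4)·C(13, 5) = 920205. Since P₁ is strictly southwest of P₂, a monotone path through both must visit P₁ then P₂; paths through both = C(9, 1)·C(4, 3)·C(13, 5) = 46332. Avoid both = 3124550 − 218790 − 920205 + 46332 = 2031887.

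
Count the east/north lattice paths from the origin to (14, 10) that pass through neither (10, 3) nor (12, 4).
Number of paths = 1839940

Inclusion–exclusion. Total paths: C(24, 14) = 1961256. Through P₁: C(13, 10)·C(11, 4) = 94380. Through P₂: C(16, 12)·C(8, 2) = 50960. Since P₁ is strictly southwest of P₂, a monotone path through both must visit P₁ then P₂; paths through both = C(13, 10)·C(3, 2)·C(8, 2) = 24024. Avoid both = 1961256 − 94380 − 50960 + 24024 = 1839940.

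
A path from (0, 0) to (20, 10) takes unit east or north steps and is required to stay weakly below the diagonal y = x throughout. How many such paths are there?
Number of paths = 15737865

By the reflection principle (André's argument), the number of monotone paths to (20, 10) with n ≤ m that never go above y = x is C(30, 20) − C(30, 21) = 30045015 − 14307150 = 15737865.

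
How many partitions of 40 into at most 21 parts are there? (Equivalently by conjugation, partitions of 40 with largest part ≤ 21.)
p(40, parts ≤ 21) = 35741

Use the recurrence p(n, m) = p(n, m−1) + p(n−m, m): either the largest part is < m (count p(n, m−1)) or the largest part is exactly m (remove one copy of m, count p(n−m, m)). With p(0, ·) = 1 this gives p(40, parts ≤ 21) = 35741. (By conjugating Young diagrams, this also counts partitions of 40 into at most 21 parts.)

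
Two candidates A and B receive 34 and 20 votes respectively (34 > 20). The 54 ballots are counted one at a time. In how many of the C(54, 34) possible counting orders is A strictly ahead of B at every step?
Strict-lead orderings = 83322650532485

Total orderings of the 54 votes with 34 for A: C(54, 34) = 321387366339585. By the Bertrand ballot formula (Cycle Lemma / reflection principle), the number of orderings in which A is strictly ahead of B throughout is (p − q)/(p + q) · C(p + q, p) = (34 − 20)/(34 + 20) · 321387366339585 = 83322650532485.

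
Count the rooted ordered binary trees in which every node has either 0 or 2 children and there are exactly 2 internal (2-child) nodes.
C_2 = 2

These full binary trees are counted by the Catalan number C_n = (1/(n + 1)) · C(2n, n). For n = 2: C_2 = (1/3) · C(4, 2) = 6/3 = 2.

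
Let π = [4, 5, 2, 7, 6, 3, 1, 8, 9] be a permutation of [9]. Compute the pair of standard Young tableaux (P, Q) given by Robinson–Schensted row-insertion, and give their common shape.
P = [1, 3, 6, 8, 9] / [2, 5] / [4] / [7];  Q = [1, 2, 4, 8, 9] / [3, 5] / [6] / [7];  common shape = (5, 2, 1, 1)

Row-insert the values π_1, π_2, … into P one at a time, bumping the leftmost entry strictly greater than the inserted value down to the next row. The recording tableau Q records, in position (i, j), the step at which that cell was added to P.
  Insert 4 (step 1): P = [4];  Q = [1]
  Insert 5 (step 2): P = [4, 5];  Q = [1, 2]
  Insert 2 (step 3): P = [2, 5] / [4];  Q = [1, 2] / [3]
  Insert 7 (step 4): P = [2, 5, 7] / [4];  Q = [1, 2, 4] / [3]
  Insert 6 (step 5): P = [2, 5, 6] / [4, 7];  Q = [1, 2, 4] / [3, 5]
  Insert 3 (step 6): P = [2, 3, 6] / [4, 5] / [7];  Q = [1, 2, 4] / [3, 5] / [6]
  Insert 1 (step 7): P = [1, 3, 6] / [2, 5] / [4] / [7];  Q = [1, 2, 4] / [3, 5] / [6] / [7]
  Insert 8 (step 8): P = [1, 3, 6, 8] / [2, 5] / [4] / [7];  Q = [1, 2, 4, 8] / [3, 5] / [6] / [7]
  Insert 9 (step 9): P = [1, 3, 6, 8, 9] / [2, 5] / [4] / [7];  Q = [1, 2, 4, 8, 9] / [3, 5] / [6] / [7]
Final shape: (5, 2, 1, 1).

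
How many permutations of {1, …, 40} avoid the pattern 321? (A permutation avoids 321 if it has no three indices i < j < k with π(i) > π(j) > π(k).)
C_40 = 2622127042276492108820

These 321-avoiding permutations are counted by the Catalan number C_n = (1/(n + 1)) · C(2n, n). For n = 40: C_40 = (1/41) · C(80, 40) = 107507208733336176461620/41 = 2622127042276492108820.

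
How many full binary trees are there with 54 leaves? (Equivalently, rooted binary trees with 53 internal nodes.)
C_53 = 116157871455782434250553845880

These full binary trees are counted by the Catalan number C_n = (1/(n + 1)) · C(2n, n). For n = 53: C_53 = (1/54) · C(106, 53) = 6272525058612251449529907677520/54 = 116157871455782434250553845880.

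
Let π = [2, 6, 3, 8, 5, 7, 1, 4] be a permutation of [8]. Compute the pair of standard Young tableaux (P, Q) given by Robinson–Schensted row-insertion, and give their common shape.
P = [1, 3, 4, 7] / [2, 5] / [6, 8];  Q = [1, 2, 4, 6] / [3, 5] / [7, 8];  common shape = (4, 2, 2)

Row-insert the values π_1, π_2, … into P one at a time, bumping the leftmost entry strictly greater than the inserted value down to the next row. The recording tableau Q records, in position (i, j), the step at which that cell was added to P.
  Insert 2 (step 1): P = [2];  Q = [1]
  Insert 6 (step 2): P = [2, 6];  Q = [1, 2]
  Insert 3 (step 3): P = [2, 3] / [6];  Q = [1, 2] / [3]
  Insert 8 (step 4): P = [2, 3, 8] / [6];  Q = [1, 2, 4] / [3]
  Insert 5 (step 5): P = [2, 3, 5] / [6, 8];  Q = [1, 2, 4] / [3, 5]
  Insert 7 (step 6): P = [2, 3, 5, 7] / [6, 8];  Q = [1, 2, 4, 6] / [3, 5]
  Insert 1 (step 7): P = [1, 3, 5, 7] / [2, 8] / [6];  Q = [1, 2, 4, 6] / [3, 5] / [7]
  Insert 4 (step 8): P = [1, 3, 4, 7] / [2, 5] / [6, 8];  Q = [1, 2, 4, 6] / [3, 5] / [7, 8]
Final shape: (4, 2, 2).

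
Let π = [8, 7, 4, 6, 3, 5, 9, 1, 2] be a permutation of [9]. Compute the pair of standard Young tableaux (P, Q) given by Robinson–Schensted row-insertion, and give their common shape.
P = [1, 2, 9] / [3, 5] / [4, 6] / [7] / [8];  Q = [1, 4, 7] / [2, 6] / [3, 9] / [5] / [8];  common shape = (3, 2, 2, 1, 1)

Row-insert the values π_1, π_2, … into P one at a time, bumping the leftmost entry strictly greater than the inserted value down to the next row. The recording tableau Q records, in position (i, j), the step at which that cell was added to P.
  Insert 8 (step 1): P = [8];  Q = [1]
  Insert 7 (step 2): P = [7] / [8];  Q = [1] / [2]
  Insert 4 (step 3): P = [4] / [7] / [8];  Q = [1] / [2] / [3]
  Insert 6 (step 4): P = [4, 6] / [7] / [8];  Q = [1, 4] / [2] / [3]
  Insert 3 (step 5): P = [3, 6] / [4] / [7] / [8];  Q = [1, 4] / [2] / [3] / [5]
  Insert 5 (step 6): P = [3, 5] / [4, 6] / [7] / [8];  Q = [1, 4] / [2, 6] / [3] / [5]
  Insert 9 (step 7): P = [3, 5, 9] / [4, 6] / [7] / [8];  Q = [1, 4, 7] / [2, 6] / [3] / [5]
  Insert 1 (step 8): P = [1, 5, 9] / [3, 6] / [4] / [7] / [8];  Q = [1, 4, 7] / [2, 6] / [3] / [5] / [8]
  Insert 2 (step 9): P = [1, 2, 9] / [3, 5] / [4, 6] / [7] / [8];  Q = [1, 4, 7] / [2, 6] / [3, 9] / [5] / [8]
Final shape: (3, 2, 2, 1, 1).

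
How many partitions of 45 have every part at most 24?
p(45, parts ≤ 24) = 86420

Use the recurrence p(n, m) = p(n, m−1) + p(n−m, m): either the largest part is < m (count p(n, m−1)) or the largest part is exactly m (remove one copy of m, count p(n−m, m)). With p(0, ·) = 1 this gives p(45, parts ≤ 24) = 86420. (By conjugating Young diagrams, this also counts partitions of 45 into at most 24 parts.)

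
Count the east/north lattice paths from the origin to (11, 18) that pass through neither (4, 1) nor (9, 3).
Number of paths = 32851130

Inclusion–exclusion. Total paths: C(29, 11) = 34597290. Through P₁: C(5, 4)·C(24, 7) = 1730520. Through P₂: C(12, 9)·C(17, 2) = 29920. Since P₁ is strictly southwest of P₂, a monotone path through both must visit P₁ then P₂; paths through both = C(5, 4)·C(7, 5)·C(17, 2) = 14280. Avoid both = 34597290 − 1730520 − 29920 + 14280 = 32851130.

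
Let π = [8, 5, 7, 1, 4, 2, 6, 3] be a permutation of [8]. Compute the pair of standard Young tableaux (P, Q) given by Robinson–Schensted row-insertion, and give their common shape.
P = [1, 2, 3] / [4, 6] / [5, 7] / [8];  Q = [1, 3, 7] / [2, 5] / [4, 8] / [6];  common shape = (3, 2, 2, 1)

Row-insert the values π_1, π_2, … into P one at a time, bumping the leftmost entry strictly greater than the inserted value down to the next row. The recording tableau Q records, in position (i, j), the step at which that cell was added to P.
  Insert 8 (step 1): P = [8];  Q = [1]
  Insert 5 (step 2): P = [5] / [8];  Q = [1] / [2]
  Insert 7 (step 3): P = [5, 7] / [8];  Q = [1, 3] / [2]
  Insert 1 (step 4): P = [1, 7] / [5] / [8];  Q = [1, 3] / [2] / [4]
  Insert 4 (step 5): P = [1, 4] / [5, 7] / [8];  Q = [1, 3] / [2, 5] / [4]
  Insert 2 (step 6): P = [1, 2] / [4, 7] / [5] / [8];  Q = [1, 3] / [2, 5] / [4] / [6]
  Insert 6 (step 7): P = [1, 2, 6] / [4, 7] / [5] / [8];  Q = [1, 3, 7] / [2, 5] / [4] / [6]
  Insert 3 (step 8): P = [1, 2, 3] / [4, 6] / [5, 7] / [8];  Q = [1, 3, 7] / [2, 5] / [4, 8] / [6]
Final shape: (3, 2, 2, 1).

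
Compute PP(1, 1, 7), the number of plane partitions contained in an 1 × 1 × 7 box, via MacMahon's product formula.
PP(1, 1, 7) = 8

Evaluate the triple product over i = 1..1, j = 1..1, k = 1..7. The factors are (2/1) · (3/2) · (4/3) · (5/4) · (6/5) · (7/6) · (8/7). The numerators and denominators telescope so the product is an integer; carrying out the multiplication exactly gives PP(1, 1, 7) = 8.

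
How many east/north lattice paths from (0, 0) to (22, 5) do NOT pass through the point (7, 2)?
Number of paths = 51354

Total paths from (0, 0) to (22, 5): C(27, 22) = 80730. Paths through (7, 2): (paths (0, 0) → (7, 2)) × (paths (7, 2) → (22, 5)) = C(9, 7) · C(18, 15) = 36 · 816 = 29376. Avoidance count = 80730 − 29376 = 51354.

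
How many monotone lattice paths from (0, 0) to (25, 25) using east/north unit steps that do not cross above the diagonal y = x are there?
C_25 = 4861946401452

These NE paths below the diagonal are counted by the Catalan number C_n = (1/(n + 1)) · C(2n, n). For n = 25: C_25 = (1/26) · C(50, 25) = 126410606437752/26 = 4861946401452.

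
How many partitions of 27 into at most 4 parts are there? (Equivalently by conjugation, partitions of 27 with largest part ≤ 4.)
p(27, parts ≤ 4) = 225

Use the recurrence p(n, m) = p(n, m−1) + p(n−m, m): either the largest part is < m (count p(n, m−1)) or the largest part is exactly m (remove one copy of m, count p(n−m, m)). With p(0, ·) = 1 this gives p(27, parts ≤ 4) = 225. (By conjugating Young diagrams, this also counts partitions of 27 into at most 4 parts.)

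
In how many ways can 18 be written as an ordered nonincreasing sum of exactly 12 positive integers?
p(18, 12 parts) = 11

Partitions of n into exactly k parts are in bijection with partitions of n − k into at most k parts (subtract 1 from each part). So p(18, exactly 12) = p(6, parts ≤ 12). Computing via the recurrence p(m, j) = p(m, j−1) + p(m−j, j) gives 11.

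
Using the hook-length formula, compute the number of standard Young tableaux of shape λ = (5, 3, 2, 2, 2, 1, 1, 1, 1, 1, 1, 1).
# SYT of shape (5, 3, 2, 2, 2, 1, 1, 1, 1, 1, 1, 1) = 25639740

Hook-length formula: f^λ = n! / Π hook(c), product over all cells c of the Young diagram. For λ = (5, 3, 2, 2, 2, 1, 1, 1, 1, 1, 1, 1), n = 21 boxes. Hook lengths by row (left-to-right, top-to-bottom): [16, 8, 4, 2, 1]; [13, 5, 1]; [11, 3]; [10, 2]; [9, 1]; [7]; [6]; [5]; [4]; [3]; [2]; [1]. Product of hooks = 1992646656000. So f^λ = 21! / 1992646656000 = 51090942171709440000 / 1992646656000 = 25639740.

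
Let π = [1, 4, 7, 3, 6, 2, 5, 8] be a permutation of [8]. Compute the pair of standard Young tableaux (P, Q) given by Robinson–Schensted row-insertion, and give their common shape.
P = [1, 2, 5, 8] / [3, 6] / [4, 7];  Q = [1, 2, 3, 8] / [4, 5] / [6, 7];  common shape = (4, 2, 2)

Row-insert the values π_1, π_2, … into P one at a time, bumping the leftmost entry strictly greater than the inserted value down to the next row. The recording tableau Q records, in position (i, j), the step at which that cell was added to P.
  Insert 1 (step 1): P = [1];  Q = [1]
  Insert 4 (step 2): P = [1, 4];  Q = [1, 2]
  Insert 7 (step 3): P = [1, 4, 7];  Q = [1, 2, 3]
  Insert 3 (step 4): P = [1, 3, 7] / [4];  Q = [1, 2, 3] / [4]
  Insert 6 (step 5): P = [1, 3, 6] / [4, 7];  Q = [1, 2, 3] / [4, 5]
  Insert 2 (step 6): P = [1, 2, 6] / [3, 7] / [4];  Q = [1, 2, 3] / [4, 5] / [6]
  Insert 5 (step 7): P = [1, 2, 5] / [3, 6] / [4, 7];  Q = [1, 2, 3] / [4, 5] / [6, 7]
  Insert 8 (step 8): P = [1, 2, 5, 8] / [3, 6] / [4, 7];  Q = [1, 2, 3, 8] / [4, 5] / [6, 7]
Final shape: (4, 2, 2).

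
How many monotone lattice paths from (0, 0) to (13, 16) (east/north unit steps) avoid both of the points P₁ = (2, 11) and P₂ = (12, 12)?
Number of paths = 54006721

Inclusion–exclusion. Total paths: C(29, 13) = 67863915. Through P₁: C(13, 2)·C(16, 11) = 340704. Through P₂: C(24, 12)·C(5, 1) = 13520780. Since P₁ is strictly southwest of P₂, a monotone path through both must visit P₁ then P₂; paths through both = C(13, 2)·C(11, 10)·C(5, 1) = 4290. Avoid both = 67863915 − 340704 − 13520780 + 4290 = 54006721.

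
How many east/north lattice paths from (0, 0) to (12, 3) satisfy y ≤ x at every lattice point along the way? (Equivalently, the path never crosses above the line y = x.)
Number of paths = 350

By the reflection principle (André's argument), the number of monotone paths to (12, 3) with n ≤ m that never go above y = x is C(15, 12) − C(15, 13) = 455 − 105 = 350.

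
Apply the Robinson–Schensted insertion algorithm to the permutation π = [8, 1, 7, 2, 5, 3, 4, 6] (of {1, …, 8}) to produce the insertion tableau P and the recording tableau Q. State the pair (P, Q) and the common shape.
P = [1, 2, 3, 4, 6] / [5] / [7] / [8];  Q = [1, 3, 5, 7, 8] / [2] / [4] / [6];  common shape = (5, 1, 1, 1)

Row-insert the values π_1, π_2, … into P one at a time, bumping the leftmost entry strictly greater than the inserted value down to the next row. The recording tableau Q records, in position (i, j), the step at which that cell was added to P.
  Insert 8 (step 1): P = [8];  Q = [1]
  Insert 1 (step 2): P = [1] / [8];  Q = [1] / [2]
  Insert 7 (step 3): P = [1, 7] / [8];  Q = [1, 3] / [2]
  Insert 2 (step 4): P = [1, 2] / [7] / [8];  Q = [1, 3] / [2] / [4]
  Insert 5 (step 5): P = [1, 2, 5] / [7] / [8];  Q = [1, 3, 5] / [2] / [4]
  Insert 3 (step 6): P = [1, 2, 3] / [5] / [7] / [8];  Q = [1, 3, 5] / [2] / [4] / [6]
  Insert 4 (step 7): P = [1, 2, 3, 4] / [5] / [7] / [8];  Q = [1, 3, 5, 7] / [2] / [4] / [6]
  Insert 6 (step 8): P = [1, 2, 3, 4, 6] / [5] / [7] / [8];  Q = [1, 3, 5, 7, 8] / [2] / [4] / [6]
Final shape: (5, 1, 1, 1).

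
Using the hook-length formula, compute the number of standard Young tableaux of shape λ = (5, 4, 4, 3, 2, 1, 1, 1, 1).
# SYT of shape (5, 4, 4, 3, 2, 1, 1, 1, 1) = 1645216650

Hook-length formula: f^λ = n! / Π hook(c), product over all cells c of the Young diagram. For λ = (5, 4, 4, 3, 2, 1, 1, 1, 1), n = 22 boxes. Hook lengths by row (left-to-right, top-to-bottom): [13, 8, 6, 4, 1]; [11, 6, 4, 2]; [10, 5, 3, 1]; [8, 3, 1]; [6, 1]; [4]; [3]; [2]; [1]. Product of hooks = 683193139200. So f^λ = 22! / 683193139200 = 1124000727777607680000 / 683193139200 = 1645216650.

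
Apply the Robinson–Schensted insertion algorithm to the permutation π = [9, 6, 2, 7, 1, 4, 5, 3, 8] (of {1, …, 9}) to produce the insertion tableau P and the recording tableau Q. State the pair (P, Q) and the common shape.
P = [1, 3, 5, 8] / [2, 4] / [6, 7] / [9];  Q = [1, 4, 7, 9] / [2, 6] / [3, 8] / [5];  common shape = (4, 2, 2, 1)

Row-insert the values π_1, π_2, … into P one at a time, bumping the leftmost entry strictly greater than the inserted value down to the next row. The recording tableau Q records, in position (i, j), the step at which that cell was added to P.
  Insert 9 (step 1): P = [9];  Q = [1]
  Insert 6 (step 2): P = [6] / [9];  Q = [1] / [2]
  Insert 2 (step 3): P = [2] / [6] / [9];  Q = [1] / [2] / [3]
  Insert 7 (step 4): P = [2, 7] / [6] / [9];  Q = [1, 4] / [2] / [3]
  Insert 1 (step 5): P = [1, 7] / [2] / [6] / [9];  Q = [1, 4] / [2] / [3] / [5]
  Insert 4 (step 6): P = [1, 4] / [2, 7] / [6] / [9];  Q = [1, 4] / [2, 6] / [3] / [5]
  Insert 5 (step 7): P = [1, 4, 5] / [2, 7] / [6] / [9];  Q = [1, 4, 7] / [2, 6] / [3] / [5]
  Insert 3 (step 8): P = [1, 3, 5] / [2, 4] / [6, 7] / [9];  Q = [1, 4, 7] / [2, 6] / [3, 8] / [5]
  Insert 8 (step 9): P = [1, 3, 5, 8] / [2, 4] / [6, 7] / [9];  Q = [1, 4, 7, 9] / [2, 6] / [3, 8] / [5]
Final shape: (4, 2, 2, 1).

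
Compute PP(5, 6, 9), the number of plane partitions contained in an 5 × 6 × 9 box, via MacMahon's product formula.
PP(5, 6, 9) = 72261531710368

Evaluate the triple product over i = 1..5, j = 1..6, k = 1..9. The factors are (2/1) · (3/2) · (4/3) · (5/4) · (6/5) · (7/6) · (8/7) · (9/8) · … (270 factors total). The numerators and denominators telescope so the product is an integer; carrying out the multiplication exactly gives PP(5, 6, 9) = 72261531710368.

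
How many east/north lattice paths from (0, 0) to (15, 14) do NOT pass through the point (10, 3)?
Number of paths = 76309512

Total paths from (0, 0) to (15, 14): C(29, 15) = 77558760. Paths through (10, 3): (paths (0, 0) → (10, 3)) × (paths (10, 3) → (15, 14)) = C(13, 10) · C(16, 5) = 286 · 4368 = 1249248. Avoidance count = 77558760 − 1249248 = 76309512.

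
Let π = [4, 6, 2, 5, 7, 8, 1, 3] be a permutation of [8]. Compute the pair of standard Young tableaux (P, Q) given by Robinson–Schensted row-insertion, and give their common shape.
P = [1, 3, 7, 8] / [2, 5] / [4, 6];  Q = [1, 2, 5, 6] / [3, 4] / [7, 8];  common shape = (4, 2, 2)

Row-insert the values π_1, π_2, … into P one at a time, bumping the leftmost entry strictly greater than the inserted value down to the next row. The recording tableau Q records, in position (i, j), the step at which that cell was added to P.
  Insert 4 (step 1): P = [4];  Q = [1]
  Insert 6 (step 2): P = [4, 6];  Q = [1, 2]
  Insert 2 (step 3): P = [2, 6] / [4];  Q = [1, 2] / [3]
  Insert 5 (step 4): P = [2, 5] / [4, 6];  Q = [1, 2] / [3, 4]
  Insert 7 (step 5): P = [2, 5, 7] / [4, 6];  Q = [1, 2, 5] / [3, 4]
  Insert 8 (step 6): P = [2, 5, 7, 8] / [4, 6];  Q = [1, 2, 5, 6] / [3, 4]
  Insert 1 (step 7): P = [1, 5, 7, 8] / [2, 6] / [4];  Q = [1, 2, 5, 6] / [3, 4] / [7]
  Insert 3 (step 8): P = [1, 3, 7, 8] / [2, 5] / [4, 6];  Q = [1, 2, 5, 6] / [3, 4] / [7, 8]
Final shape: (4, 2, 2).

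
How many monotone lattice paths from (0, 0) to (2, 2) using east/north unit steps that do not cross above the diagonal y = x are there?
C_2 = 2

These NE paths below the diagonal are counted by the Catalan number C_n = (1/(n + 1)) · C(2n, n). For n = 2: C_2 = (1/3) · C(4, 2) = 6/3 = 2.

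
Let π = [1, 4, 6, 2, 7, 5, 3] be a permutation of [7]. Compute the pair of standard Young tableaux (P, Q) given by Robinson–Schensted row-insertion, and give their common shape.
P = [1, 2, 3, 7] / [4, 5] / [6];  Q = [1, 2, 3, 5] / [4, 6] / [7];  common shape = (4, 2, 1)

Row-insert the values π_1, π_2, … into P one at a time, bumping the leftmost entry strictly greater than the inserted value down to the next row. The recording tableau Q records, in position (i, j), the step at which that cell was added to P.
  Insert 1 (step 1): P = [1];  Q = [1]
  Insert 4 (step 2): P = [1, 4];  Q = [1, 2]
  Insert 6 (step 3): P = [1, 4, 6];  Q = [1, 2, 3]
  Insert 2 (step 4): P = [1, 2, 6] / [4];  Q = [1, 2, 3] / [4]
  Insert 7 (step 5): P = [1, 2, 6, 7] / [4];  Q = [1, 2, 3, 5] / [4]
  Insert 5 (step 6): P = [1, 2, 5, 7] / [4, 6];  Q = [1, 2, 3, 5] / [4, 6]
  Insert 3 (step 7): P = [1, 2, 3, 7] / [4, 5] / [6];  Q = [1, 2, 3, 5] / [4, 6] / [7]
Final shape: (4, 2, 1).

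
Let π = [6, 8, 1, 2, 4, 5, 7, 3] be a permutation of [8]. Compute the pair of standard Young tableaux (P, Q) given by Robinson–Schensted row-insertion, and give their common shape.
P = [1, 2, 3, 5, 7] / [4, 8] / [6];  Q = [1, 2, 5, 6, 7] / [3, 4] / [8];  common shape = (5, 2, 1)

Row-insert the values π_1, π_2, … into P one at a time, bumping the leftmost entry strictly greater than the inserted value down to the next row. The recording tableau Q records, in position (i, j), the step at which that cell was added to P.
  Insert 6 (step 1): P = [6];  Q = [1]
  Insert 8 (step 2): P = [6, 8];  Q = [1, 2]
  Insert 1 (step 3): P = [1, 8] / [6];  Q = [1, 2] / [3]
  Insert 2 (step 4): P = [1, 2] / [6, 8];  Q = [1, 2] / [3, 4]
  Insert 4 (step 5): P = [1, 2, 4] / [6, 8];  Q = [1, 2, 5] / [3, 4]
  Insert 5 (step 6): P = [1, 2, 4, 5] / [6, 8];  Q = [1, 2, 5, 6] / [3, 4]
  Insert 7 (step 7): P = [1, 2, 4, 5, 7] / [6, 8];  Q = [1, 2, 5, 6, 7] / [3, 4]
  Insert 3 (step 8): P = [1, 2, 3, 5, 7] / [4, 8] / [6];  Q = [1, 2, 5, 6, 7] / [3, 4] / [8]
Final shape: (5, 2, 1).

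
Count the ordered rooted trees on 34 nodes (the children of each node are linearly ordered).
C_33 = 212336130412243110

These ordered rooted trees are counted by the Catalan number C_n = (1/(n + 1)) · C(2n, n). For n = 33: C_33 = (1/34) · C(66, 33) = 7219428434016265740/34 = 212336130412243110.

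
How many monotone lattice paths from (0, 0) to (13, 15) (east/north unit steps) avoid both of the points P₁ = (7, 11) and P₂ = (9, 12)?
Number of paths = 23813090

Inclusion–exclusion. Total paths: C(28, 13) = 37442160. Through P₁: C(18, 7)·C(10, 6) = 6683040. Through P₂: C(21, 9)·C(7, 4) = 10287550. Since P₁ is strictly southwest of P₂, a monotone path through both must visit P₁ then P₂; paths through both = C(18, 7)·C(3, 2)·C(7, 4) = 3341520. Avoid both = 37442160 − 6683040 − 10287550 + 3341520 = 23813090.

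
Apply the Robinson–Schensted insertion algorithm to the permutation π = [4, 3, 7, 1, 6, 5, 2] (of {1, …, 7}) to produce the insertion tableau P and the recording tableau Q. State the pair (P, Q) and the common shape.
P = [1, 2] / [3, 5] / [4, 6] / [7];  Q = [1, 3] / [2, 5] / [4, 6] / [7];  common shape = (2, 2, 2, 1)

Row-insert the values π_1, π_2, … into P one at a time, bumping the leftmost entry strictly greater than the inserted value down to the next row. The recording tableau Q records, in position (i, j), the step at which that cell was added to P.
  Insert 4 (step 1): P = [4];  Q = [1]
  Insert 3 (step 2): P = [3] / [4];  Q = [1] / [2]
  Insert 7 (step 3): P = [3, 7] / [4];  Q = [1, 3] / [2]
  Insert 1 (step 4): P = [1, 7] / [3] / [4];  Q = [1, 3] / [2] / [4]
  Insert 6 (step 5): P = [1, 6] / [3, 7] / [4];  Q = [1, 3] / [2, 5] / [4]
  Insert 5 (step 6): P = [1, 5] / [3, 6] / [4, 7];  Q = [1, 3] / [2, 5] / [4, 6]
  Insert 2 (step 7): P = [1, 2] / [3, 5] / [4, 6] / [7];  Q = [1, 3] / [2, 5] / [4, 6] / [7]
Final shape: (2, 2, 2, 1).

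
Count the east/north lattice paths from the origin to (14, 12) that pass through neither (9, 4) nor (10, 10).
Number of paths = 6041230

Inclusion–exclusion. Total paths: C(26, 14) = 9657700. Through P₁: C(13, 9)·C(13, 5) = 920205. Through P₂: C(20, 10)·C(6, 4) = 2771340. Since P₁ is strictly southwest of P₂, a monotone path through both must visit P₁ then P₂; paths through both = C(13, 9)·C(7, 1)·C(6, 4) = 75075. Avoid both = 9657700 − 920205 − 2771340 + 75075 = 6041230.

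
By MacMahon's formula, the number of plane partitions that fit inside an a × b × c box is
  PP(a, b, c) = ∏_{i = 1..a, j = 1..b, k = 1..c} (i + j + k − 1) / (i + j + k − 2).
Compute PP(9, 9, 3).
PP(9, 9, 3) = 1371597504992

Evaluate the triple product over i = 1..9, j = 1..9, k = 1..3. The factors are (2/1) · (3/2) · (4/3) · (3/2) · (4/3) · (5/4) · (4/3) · (5/4) · … (243 factors total). The numerators and denominators telescope so the product is an integer; carrying out the multiplication exactly gives PP(9, 9, 3) = 1371597504992.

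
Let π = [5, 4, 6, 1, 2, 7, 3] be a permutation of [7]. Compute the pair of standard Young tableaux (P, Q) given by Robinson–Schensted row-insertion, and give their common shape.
P = [1, 2, 3] / [4, 6, 7] / [5];  Q = [1, 3, 6] / [2, 5, 7] / [4];  common shape = (3, 3, 1)

Row-insert the values π_1, π_2, … into P one at a time, bumping the leftmost entry strictly greater than the inserted value down to the next row. The recording tableau Q records, in position (i, j), the step at which that cell was added to P.
  Insert 5 (step 1): P = [5];  Q = [1]
  Insert 4 (step 2): P = [4] / [5];  Q = [1] / [2]
  Insert 6 (step 3): P = [4, 6] / [5];  Q = [1, 3] / [2]
  Insert 1 (step 4): P = [1, 6] / [4] / [5];  Q = [1, 3] / [2] / [4]
  Insert 2 (step 5): P = [1, 2] / [4, 6] / [5];  Q = [1, 3] / [2, 5] / [4]
  Insert 7 (step 6): P = [1, 2, 7] / [4, 6] / [5];  Q = [1, 3, 6] / [2, 5] / [4]
  Insert 3 (step 7): P = [1, 2, 3] / [4, 6, 7] / [5];  Q = [1, 3, 6] / [2, 5, 7] / [4]
Final shape: (3, 3, 1).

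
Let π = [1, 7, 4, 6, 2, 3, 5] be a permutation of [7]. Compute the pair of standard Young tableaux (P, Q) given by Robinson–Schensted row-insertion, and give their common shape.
P = [1, 2, 3, 5] / [4, 6] / [7];  Q = [1, 2, 4, 7] / [3, 6] / [5];  common shape = (4, 2, 1)

Row-insert the values π_1, π_2, … into P one at a time, bumping the leftmost entry strictly greater than the inserted value down to the next row. The recording tableau Q records, in position (i, j), the step at which that cell was added to P.
  Insert 1 (step 1): P = [1];  Q = [1]
  Insert 7 (step 2): P = [1, 7];  Q = [1, 2]
  Insert 4 (step 3): P = [1, 4] / [7];  Q = [1, 2] / [3]
  Insert 6 (step 4): P = [1, 4, 6] / [7];  Q = [1, 2, 4] / [3]
  Insert 2 (step 5): P = [1, 2, 6] / [4] / [7];  Q = [1, 2, 4] / [3] / [5]
  Insert 3 (step 6): P = [1, 2, 3] / [4, 6] / [7];  Q = [1, 2, 4] / [3, 6] / [5]
  Insert 5 (step 7): P = [1, 2, 3, 5] / [4, 6] / [7];  Q = [1, 2, 4, 7] / [3, 6] / [5]
Final shape: (4, 2, 1).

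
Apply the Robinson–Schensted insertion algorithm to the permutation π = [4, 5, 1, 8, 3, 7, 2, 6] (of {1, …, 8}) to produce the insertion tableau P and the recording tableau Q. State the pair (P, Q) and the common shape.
P = [1, 2, 6] / [3, 5, 7] / [4, 8];  Q = [1, 2, 4] / [3, 5, 6] / [7, 8];  common shape = (3, 3, 2)

Row-insert the values π_1, π_2, … into P one at a time, bumping the leftmost entry strictly greater than the inserted value down to the next row. The recording tableau Q records, in position (i, j), the step at which that cell was added to P.
  Insert 4 (step 1): P = [4];  Q = [1]
  Insert 5 (step 2): P = [4, 5];  Q = [1, 2]
  Insert 1 (step 3): P = [1, 5] / [4];  Q = [1, 2] / [3]
  Insert 8 (step 4): P = [1, 5, 8] / [4];  Q = [1, 2, 4] / [3]
  Insert 3 (step 5): P = [1, 3, 8] / [4, 5];  Q = [1, 2, 4] / [3, 5]
  Insert 7 (step 6): P = [1, 3, 7] / [4, 5, 8];  Q = [1, 2, 4] / [3, 5, 6]
  Insert 2 (step 7): P = [1, 2, 7] / [3, 5, 8] / [4];  Q = [1, 2, 4] / [3, 5, 6] / [7]
  Insert 6 (step 8): P = [1, 2, 6] / [3, 5, 7] / [4, 8];  Q = [1, 2, 4] / [3, 5, 6] / [7, 8]
Final shape: (3, 3, 2).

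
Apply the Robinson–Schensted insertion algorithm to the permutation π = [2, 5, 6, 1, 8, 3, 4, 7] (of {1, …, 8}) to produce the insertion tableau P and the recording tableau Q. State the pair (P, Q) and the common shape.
P = [1, 3, 4, 7] / [2, 5, 6, 8];  Q = [1, 2, 3, 5] / [4, 6, 7, 8];  common shape = (4, 4)

Row-insert the values π_1, π_2, … into P one at a time, bumping the leftmost entry strictly greater than the inserted value down to the next row. The recording tableau Q records, in position (i, j), the step at which that cell was added to P.
  Insert 2 (step 1): P = [2];  Q = [1]
  Insert 5 (step 2): P = [2, 5];  Q = [1, 2]
  Insert 6 (step 3): P = [2, 5, 6];  Q = [1, 2, 3]
  Insert 1 (step 4): P = [1, 5, 6] / [2];  Q = [1, 2, 3] / [4]
  Insert 8 (step 5): P = [1, 5, 6, 8] / [2];  Q = [1, 2, 3, 5] / [4]
  Insert 3 (step 6): P = [1, 3, 6, 8] / [2, 5];  Q = [1, 2, 3, 5] / [4, 6]
  Insert 4 (step 7): P = [1, 3, 4, 8] / [2, 5, 6];  Q = [1, 2, 3, 5] / [4, 6, 7]
  Insert 7 (step 8): P = [1, 3, 4, 7] / [2, 5, 6, 8];  Q = [1, 2, 3, 5] / [4, 6, 7, 8]
Final shape: (4, 4).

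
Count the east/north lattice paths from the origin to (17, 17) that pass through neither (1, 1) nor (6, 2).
Number of paths = 1007826880

Inclusion–exclusion. Total paths: C(34, 17) = 2333606220. Through P₁: C(2, 1)·C(32, 16) = 1202160780. Through P₂: C(8, 6)·C(26, 11) = 216332480. Since P₁ is strictly southwest of P₂, a monotone path through both must visit P₁ then P₂; paths through both = C(2, 1)·C(6, 5)·C(26, 11) = 92713920. Avoid both = 2333606220 − 1202160780 − 216332480 + 92713920 = 1007826880.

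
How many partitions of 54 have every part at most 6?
p(54, parts ≤ 6) = 12692

Use the recurrence p(n, m) = p(n, m−1) + p(n−m, m): either the largest part is < m (count p(n, m−1)) or the largest part is exactly m (remove one copy of m, count p(n−m, m)). With p(0, ·) = 1 this gives p(54, parts ≤ 6) = 12692. (By conjugating Young diagrams, this also counts partitions of 54 into at most 6 parts.)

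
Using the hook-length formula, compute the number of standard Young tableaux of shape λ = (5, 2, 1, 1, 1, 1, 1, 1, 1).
# SYT of shape (5, 2, 1, 1, 1, 1, 1, 1, 1) = 4928

Hook-length formula: f^λ = n! / Π hook(c), product over all cells c of the Young diagram. For λ = (5, 2, 1, 1, 1, 1, 1, 1, 1), n = 14 boxes. Hook lengths by row (left-to-right, top-to-bottom): [13, 5, 3, 2, 1]; [9, 1]; [7]; [6]; [5]; [4]; [3]; [2]; [1]. Product of hooks = 17690400. So f^λ = 14! / 17690400 = 87178291200 / 17690400 = 4928.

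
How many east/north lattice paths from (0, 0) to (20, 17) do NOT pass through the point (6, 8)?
Number of paths = 13451347140

Total paths from (0, 0) to (20, 17): C(37, 20) = 15905368710. Paths through (6, 8): (paths (0, 0) → (6, 8)) × (paths (6, 8) → (20, 17)) = C(14, 6) · C(23, 14) = 3003 · 817190 = 2454021570. Avoidance count = 15905368710 − 2454021570 = 13451347140.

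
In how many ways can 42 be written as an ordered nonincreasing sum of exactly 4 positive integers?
p(42, 4 parts) = 551

Partitions of n into exactly k parts are in bijection with partitions of n − k into at most k parts (subtract 1 from each part). So p(42, exactly 4) = p(38, parts ≤ 4). Computing via the recurrence p(m, j) = p(m, j−1) + p(m−j, j) gives 551.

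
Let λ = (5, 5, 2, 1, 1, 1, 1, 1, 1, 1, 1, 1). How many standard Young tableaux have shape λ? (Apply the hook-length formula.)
# SYT of shape (5, 5, 2, 1, 1, 1, 1, 1, 1, 1, 1, 1) = 12345060

Hook-length formula: f^λ = n! / Π hook(c), product over all cells c of the Young diagram. For λ = (5, 5, 2, 1, 1, 1, 1, 1, 1, 1, 1, 1), n = 21 boxes. Hook lengths by row (left-to-right, top-to-bottom): [16, 6, 4, 3, 2]; [15, 5, 3, 2, 1]; [11, 1]; [9]; [8]; [7]; [6]; [5]; [4]; [3]; [2]; [1]. Product of hooks = 4138573824000. So f^λ = 21! / 4138573824000 = 51090942171709440000 / 4138573824000 = 12345060.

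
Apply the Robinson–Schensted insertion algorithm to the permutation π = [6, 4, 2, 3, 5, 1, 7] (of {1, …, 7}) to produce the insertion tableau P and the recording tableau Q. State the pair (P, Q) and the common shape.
P = [1, 3, 5, 7] / [2] / [4] / [6];  Q = [1, 4, 5, 7] / [2] / [3] / [6];  common shape = (4, 1, 1, 1)

Row-insert the values π_1, π_2, … into P one at a time, bumping the leftmost entry strictly greater than the inserted value down to the next row. The recording tableau Q records, in position (i, j), the step at which that cell was added to P.
  Insert 6 (step 1): P = [6];  Q = [1]
  Insert 4 (step 2): P = [4] / [6];  Q = [1] / [2]
  Insert 2 (step 3): P = [2] / [4] / [6];  Q = [1] / [2] / [3]
  Insert 3 (step 4): P = [2, 3] / [4] / [6];  Q = [1, 4] / [2] / [3]
  Insert 5 (step 5): P = [2, 3, 5] / [4] / [6];  Q = [1, 4, 5] / [2] / [3]
  Insert 1 (step 6): P = [1, 3, 5] / [2] / [4] / [6];  Q = [1, 4, 5] / [2] / [3] / [6]
  Insert 7 (step 7): P = [1, 3, 5, 7] / [2] / [4] / [6];  Q = [1, 4, 5, 7] / [2] / [3] / [6]
Final shape: (4, 1, 1, 1).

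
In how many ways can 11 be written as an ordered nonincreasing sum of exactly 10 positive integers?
p(11, 10 parts) = 1

Partitions of n into exactly k parts ↔ partitions of n − k into at most k parts (subtract 1 from each part). For n = 11, k = 10, the partitions are: 2+1+1+1+1+1+1+1+1+1. Count = 1.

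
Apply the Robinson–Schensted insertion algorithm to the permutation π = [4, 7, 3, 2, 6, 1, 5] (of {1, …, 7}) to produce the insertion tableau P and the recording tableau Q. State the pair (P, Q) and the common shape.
P = [1, 5] / [2, 6] / [3, 7] / [4];  Q = [1, 2] / [3, 5] / [4, 7] / [6];  common shape = (2, 2, 2, 1)

Row-insert the values π_1, π_2, … into P one at a time, bumping the leftmost entry strictly greater than the inserted value down to the next row. The recording tableau Q records, in position (i, j), the step at which that cell was added to P.
  Insert 4 (step 1): P = [4];  Q = [1]
  Insert 7 (step 2): P = [4, 7];  Q = [1, 2]
  Insert 3 (step 3): P = [3, 7] / [4];  Q = [1, 2] / [3]
  Insert 2 (step 4): P = [2, 7] / [3] / [4];  Q = [1, 2] / [3] / [4]
  Insert 6 (step 5): P = [2, 6] / [3, 7] / [4];  Q = [1, 2] / [3, 5] / [4]
  Insert 1 (step 6): P = [1, 6] / [2, 7] / [3] / [4];  Q = [1, 2] / [3, 5] / [4] / [6]
  Insert 5 (step 7): P = [1, 5] / [2, 6] / [3, 7] / [4];  Q = [1, 2] / [3, 5] / [4, 7] / [6]
Final shape: (2, 2, 2, 1).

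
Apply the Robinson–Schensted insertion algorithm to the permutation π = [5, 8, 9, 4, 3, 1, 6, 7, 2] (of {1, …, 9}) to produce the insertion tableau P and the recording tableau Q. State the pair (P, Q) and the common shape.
P = [1, 2, 7] / [3, 6, 9] / [4, 8] / [5];  Q = [1, 2, 3] / [4, 7, 8] / [5, 9] / [6];  common shape = (3, 3, 2, 1)

Row-insert the values π_1, π_2, … into P one at a time, bumping the leftmost entry strictly greater than the inserted value down to the next row. The recording tableau Q records, in position (i, j), the step at which that cell was added to P.
  Insert 5 (step 1): P = [5];  Q = [1]
  Insert 8 (step 2): P = [5, 8];  Q = [1, 2]
  Insert 9 (step 3): P = [5, 8, 9];  Q = [1, 2, 3]
  Insert 4 (step 4): P = [4, 8, 9] / [5];  Q = [1, 2, 3] / [4]
  Insert 3 (step 5): P = [3, 8, 9] / [4] / [5];  Q = [1, 2, 3] / [4] / [5]
  Insert 1 (step 6): P = [1, 8, 9] / [3] / [4] / [5];  Q = [1, 2, 3] / [4] / [5] / [6]
  Insert 6 (step 7): P = [1, 6, 9] / [3, 8] / [4] / [5];  Q = [1, 2, 3] / [4, 7] / [5] / [6]
  Insert 7 (step 8): P = [1, 6, 7] / [3, 8, 9] / [4] / [5];  Q = [1, 2, 3] / [4, 7, 8] / [5] / [6]
  Insert 2 (step 9): P = [1, 2, 7] / [3, 6, 9] / [4, 8] / [5];  Q = [1, 2, 3] / [4, 7, 8] / [5, 9] / [6]
Final shape: (3, 3, 2, 1).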